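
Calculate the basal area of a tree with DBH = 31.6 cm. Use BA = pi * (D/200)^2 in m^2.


D/200 = 31.6/200 = 0.158 m
(D/200)^2 = 0.158^2 = 0.024964
BA = 3.141593 * 0.024964 = 0.0784267 ≈ 0.0784 m^2

0.0784 m^2


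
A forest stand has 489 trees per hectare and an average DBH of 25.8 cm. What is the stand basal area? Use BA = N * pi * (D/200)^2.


(D/200)^2 = (25.8/200)^2 = 0.129^2 = 0.016641
Individual BA = 3.141593 * 0.016641 = 0.0522792 m^2
Stand BA = 489 * 0.0522792 = 25.5645 ≈ 25.56 m^2/ha

25.56 m^2/ha


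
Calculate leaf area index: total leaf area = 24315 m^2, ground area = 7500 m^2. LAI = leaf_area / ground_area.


LAI = 24315 / 7500 = 3.2420 ≈ 3.24

3.24


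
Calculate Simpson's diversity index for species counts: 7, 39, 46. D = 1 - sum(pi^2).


Total N = 7 + 39 + 46 = 92
Per-species terms:
  p = 7/92 = 0.076087; p^2 = 0.076087^2 = 0.005789
  p = 39/92 = 0.423913; p^2 = 0.423913^2 = 0.179702
  p = 46/92 = 0.500000; p^2 = 0.500000^2 = 0.250000
sum(p^2) = 0.005789 + 0.179702 + 0.250000 = 0.435491
D = 1 - 0.435491 = 0.564509 ≈ 0.5645

0.5645


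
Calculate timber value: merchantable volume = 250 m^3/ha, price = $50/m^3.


Value = 250 * 50 = $12500/ha

$12500/ha


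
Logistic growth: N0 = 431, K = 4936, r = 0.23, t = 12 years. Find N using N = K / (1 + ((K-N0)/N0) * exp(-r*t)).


(K - N0)/N0 = (4936 - 431)/431 = 4505/431 = 10.4524
r*t = 0.23 * 12 = 2.76; exp(-2.76) = 0.0632918
10.4524 * 0.0632918 = 0.661551
1 + 0.661551 = 1.66155
N = 4936 / 1.66155 = 2970.72 ≈ 2971

2971


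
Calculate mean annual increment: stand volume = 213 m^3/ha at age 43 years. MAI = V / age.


MAI = 213 / 43 = 4.9535 ≈ 4.95 m^3/ha/yr

4.95 m^3/ha/yr


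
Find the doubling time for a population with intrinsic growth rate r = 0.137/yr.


td = ln(2) / 0.137 = 0.693147 / 0.137 = 5.05947 ≈ 5.1 years

5.1 years


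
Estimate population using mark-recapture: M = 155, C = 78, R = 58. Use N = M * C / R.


N = M * C / R = 155 * 78 / 58 = 12090 / 58 = 208.45 ≈ 208

208 individuals


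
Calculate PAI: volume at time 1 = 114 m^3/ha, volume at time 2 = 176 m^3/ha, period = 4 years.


PAI = (V2 - V1) / period = (176 - 114) / 4 = 62 / 4 = 15.50 m^3/ha/yr

15.50 m^3/ha/yr


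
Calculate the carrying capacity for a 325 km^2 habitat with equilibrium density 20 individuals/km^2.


K = 20 * 325 = 6500 individuals

6500 individuals


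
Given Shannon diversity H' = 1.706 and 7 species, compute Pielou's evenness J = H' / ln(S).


ln(7) = 1.94591
J = H' / ln(S) = 1.706 / 1.94591 = 0.876711 ≈ 0.8767

0.8767


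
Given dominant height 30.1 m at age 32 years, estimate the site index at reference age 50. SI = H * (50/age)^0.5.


50/32 = 1.56250
(1.56250)^0.5 = 1.25000
SI = 30.1 * 1.25000 = 37.6250 ≈ 37.6 m

37.6 m


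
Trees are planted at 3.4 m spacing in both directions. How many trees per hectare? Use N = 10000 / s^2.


N = 10000 / 3.4^2 = 10000 / 11.56 = 865.052 ≈ 865 trees/ha

865 trees/ha


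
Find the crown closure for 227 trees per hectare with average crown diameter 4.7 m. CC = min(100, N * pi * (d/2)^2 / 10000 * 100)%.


(d/2)^2 = (4.7/2)^2 = 2.35^2 = 5.5225
Crown area = 3.141593 * 5.5225 = 17.3494 m^2
N * area / 10000 * 100 = 227 * 17.3494 / 10000 * 100 = 39.3831
CC = min(100, 39.3831) = 39.3831 ≈ 39.4%

39.4%


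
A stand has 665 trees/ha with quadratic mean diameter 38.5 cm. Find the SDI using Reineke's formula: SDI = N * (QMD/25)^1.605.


QMD/25 = 38.5/25 = 1.54
(1.54)^1.605 = exp(1.605 * ln(1.54)) = exp(1.605 * 0.431782) = exp(0.693010) = 1.99973
SDI = 665 * 1.99973 = 1329.82 ≈ 1330

1330


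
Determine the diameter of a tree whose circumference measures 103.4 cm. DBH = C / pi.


DBH = C / pi = 103.4 / 3.141593 = 32.9132 ≈ 32.91 cm

32.91 cm


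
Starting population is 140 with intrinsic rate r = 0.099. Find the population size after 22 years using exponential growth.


r*t = 0.099 * 22 = 2.178
exp(2.178) = 8.82863
N = 140 * 8.82863 = 1236.01 ≈ 1236

1236


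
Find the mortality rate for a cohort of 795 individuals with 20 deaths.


Mortality rate = 20 / 795 = 0.025157 ≈ 0.0252

0.0252


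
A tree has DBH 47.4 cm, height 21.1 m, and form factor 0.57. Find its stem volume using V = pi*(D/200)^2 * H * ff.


(D/200)^2 = (47.4/200)^2 = 0.237^2 = 0.056169
BA = 3.141593 * 0.056169 = 0.176460 m^2
V = 0.176460 * 21.1 * 0.57 = 2.12228 ≈ 2.122 m^3

2.122 m^3


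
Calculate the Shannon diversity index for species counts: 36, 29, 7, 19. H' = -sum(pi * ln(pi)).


Total N = 36 + 29 + 7 + 19 = 91
Per-species terms:
  p = 36/91 = 0.395604; ln(p) = -0.927342; p*ln(p) = 0.395604 * (-0.927342) = -0.366860
  p = 29/91 = 0.318681; ln(p) = -1.143565; p*ln(p) = 0.318681 * (-1.143565) = -0.364432
  p = 7/91 = 0.076923; ln(p) = -2.564950; p*ln(p) = 0.076923 * (-2.564950) = -0.197304
  p = 19/91 = 0.208791; ln(p) = -1.566422; p*ln(p) = 0.208791 * (-1.566422) = -0.327055
sum(p*ln(p)) = (-0.366860) + (-0.364432) + (-0.197304) + (-0.327055) = -1.255651
H' = -(-1.255651) = 1.255651 ≈ 1.2557

1.2557


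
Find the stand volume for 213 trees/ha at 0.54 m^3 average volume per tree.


V_stand = 213 * 0.54 = 115.02 ≈ 115.0 m^3/ha

115.0 m^3/ha


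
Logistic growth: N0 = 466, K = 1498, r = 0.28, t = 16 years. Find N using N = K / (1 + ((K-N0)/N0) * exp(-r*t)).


(K - N0)/N0 = (1498 - 466)/466 = 1032/466 = 2.21459
r*t = 0.28 * 16 = 4.48; exp(-4.48) = 0.0113334
2.21459 * 0.0113334 = 0.0250988
1 + 0.0250988 = 1.02510
N = 1498 / 1.02510 = 1461.32 ≈ 1461

1461


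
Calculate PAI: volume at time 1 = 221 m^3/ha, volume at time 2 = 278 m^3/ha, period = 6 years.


PAI = (V2 - V1) / period = (278 - 221) / 6 = 57 / 6 = 9.50 m^3/ha/yr

9.50 m^3/ha/yr


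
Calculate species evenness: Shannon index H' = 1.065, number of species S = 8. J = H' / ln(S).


ln(8) = 2.07944
J = H' / ln(S) = 1.065 / 2.07944 = 0.512157 ≈ 0.5122

0.5122


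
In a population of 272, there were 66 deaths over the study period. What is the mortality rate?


Mortality rate = 66 / 272 = 0.242647 ≈ 0.2426

0.2426


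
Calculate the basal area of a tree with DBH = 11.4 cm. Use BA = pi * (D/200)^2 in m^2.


D/200 = 11.4/200 = 0.057 m
(D/200)^2 = 0.057^2 = 0.003249
BA = 3.141593 * 0.003249 = 0.0102070 ≈ 0.0102 m^2

0.0102 m^2


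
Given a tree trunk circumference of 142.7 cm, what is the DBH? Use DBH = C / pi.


DBH = C / pi = 142.7 / 3.141593 = 45.4228 ≈ 45.42 cm

45.42 cm


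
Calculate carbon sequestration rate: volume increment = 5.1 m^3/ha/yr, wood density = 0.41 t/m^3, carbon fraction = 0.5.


C = 5.1 * 0.41 * 0.5 = 1.0455 ≈ 1.05 t C/ha/yr

1.05 t C/ha/yr


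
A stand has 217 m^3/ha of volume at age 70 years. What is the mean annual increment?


MAI = 217 / 70 = 3.10 m^3/ha/yr

3.10 m^3/ha/yr


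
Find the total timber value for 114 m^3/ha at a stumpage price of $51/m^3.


Value = 114 * 51 = $5814/ha

$5814/ha


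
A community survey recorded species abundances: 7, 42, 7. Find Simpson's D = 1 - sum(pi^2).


Total N = 7 + 42 + 7 = 56
Per-species terms:
  p = 7/56 = 0.125000; p^2 = 0.125000^2 = 0.015625
  p = 42/56 = 0.750000; p^2 = 0.750000^2 = 0.562500
  p = 7/56 = 0.125000; p^2 = 0.125000^2 = 0.015625
sum(p^2) = 0.015625 + 0.562500 + 0.015625 = 0.593750
D = 1 - 0.593750 = 0.406250 ≈ 0.4063

0.4063


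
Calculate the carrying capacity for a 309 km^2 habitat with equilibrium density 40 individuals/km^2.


K = 40 * 309 = 12360 individuals

12360 individuals


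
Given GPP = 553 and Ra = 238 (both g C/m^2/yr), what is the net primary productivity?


NPP = GPP - Ra = 553 - 238 = 315 g C/m^2/yr

315 g C/m^2/yr


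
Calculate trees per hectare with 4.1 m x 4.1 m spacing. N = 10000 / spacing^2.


N = 10000 / 4.1^2 = 10000 / 16.81 = 594.884 ≈ 595 trees/ha

595 trees/ha


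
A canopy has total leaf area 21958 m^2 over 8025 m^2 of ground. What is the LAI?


LAI = 21958 / 8025 = 2.7362 ≈ 2.74

2.74


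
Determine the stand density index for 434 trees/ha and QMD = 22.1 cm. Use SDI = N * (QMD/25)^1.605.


QMD/25 = 22.1/25 = 0.884
(0.884)^1.605 = exp(1.605 * ln(0.884)) = exp(1.605 * (-0.123298)) = exp(-0.197893) = 0.820458
SDI = 434 * 0.820458 = 356.079 ≈ 356

356


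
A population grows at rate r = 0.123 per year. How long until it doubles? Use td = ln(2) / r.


td = ln(2) / 0.123 = 0.693147 / 0.123 = 5.63534 ≈ 5.6 years

5.6 years


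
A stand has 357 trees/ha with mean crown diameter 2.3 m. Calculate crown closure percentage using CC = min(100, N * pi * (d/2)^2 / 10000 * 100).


(d/2)^2 = (2.3/2)^2 = 1.15^2 = 1.3225
Crown area = 3.141593 * 1.3225 = 4.15476 m^2
N * area / 10000 * 100 = 357 * 4.15476 / 10000 * 100 = 14.8325
CC = min(100, 14.8325) = 14.8325 ≈ 14.8%

14.8%


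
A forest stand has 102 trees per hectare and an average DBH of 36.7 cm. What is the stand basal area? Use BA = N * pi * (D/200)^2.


(D/200)^2 = (36.7/200)^2 = 0.1835^2 = 0.03367225
Individual BA = 3.141593 * 0.03367225 = 0.105785 m^2
Stand BA = 102 * 0.105785 = 10.7901 ≈ 10.79 m^2/ha

10.79 m^2/ha


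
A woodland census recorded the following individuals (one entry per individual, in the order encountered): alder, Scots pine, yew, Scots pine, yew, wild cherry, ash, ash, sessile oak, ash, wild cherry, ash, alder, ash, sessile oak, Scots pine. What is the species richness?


Total individuals logged = 16
Distinct species (count of individuals): alder (2), Scots pine (3), yew (2), wild cherry (2), ash (5), sessile oak (2)
Species richness = number of distinct species = 6

6


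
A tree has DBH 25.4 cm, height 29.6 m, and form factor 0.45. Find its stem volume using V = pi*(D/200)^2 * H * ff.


(D/200)^2 = (25.4/200)^2 = 0.127^2 = 0.016129
BA = 3.141593 * 0.016129 = 0.0506708 m^2
V = 0.0506708 * 29.6 * 0.45 = 0.674935 ≈ 0.675 m^3

0.675 m^3


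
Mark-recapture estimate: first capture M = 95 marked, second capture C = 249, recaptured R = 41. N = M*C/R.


N = M * C / R = 95 * 249 / 41 = 23655 / 41 = 576.95 ≈ 577

577 individuals


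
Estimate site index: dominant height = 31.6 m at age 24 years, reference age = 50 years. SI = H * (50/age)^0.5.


50/24 = 2.08333
(2.08333)^0.5 = 1.44337
SI = 31.6 * 1.44337 = 45.6105 ≈ 45.6 m

45.6 m


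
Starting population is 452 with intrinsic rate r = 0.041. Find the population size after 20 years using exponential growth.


r*t = 0.041 * 20 = 0.82
exp(0.82) = 2.27050
N = 452 * 2.27050 = 1026.27 ≈ 1026

1026


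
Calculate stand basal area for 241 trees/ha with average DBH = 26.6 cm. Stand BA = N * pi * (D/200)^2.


(D/200)^2 = (26.6/200)^2 = 0.133^2 = 0.017689
Individual BA = 3.141593 * 0.017689 = 0.0555716 m^2
Stand BA = 241 * 0.0555716 = 13.3928 ≈ 13.39 m^2/ha

13.39 m^2/ha


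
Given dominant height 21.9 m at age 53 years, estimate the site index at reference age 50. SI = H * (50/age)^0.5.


50/53 = 0.943396
(0.943396)^0.5 = 0.971286
SI = 21.9 * 0.971286 = 21.2712 ≈ 21.3 m

21.3 m


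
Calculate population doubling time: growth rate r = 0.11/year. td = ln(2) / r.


td = ln(2) / 0.11 = 0.693147 / 0.11 = 6.30134 ≈ 6.3 years

6.3 years


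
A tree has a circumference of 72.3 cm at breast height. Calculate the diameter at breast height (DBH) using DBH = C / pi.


DBH = C / pi = 72.3 / 3.141593 = 23.0138 ≈ 23.01 cm

23.01 cm


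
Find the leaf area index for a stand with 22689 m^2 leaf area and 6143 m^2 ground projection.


LAI = 22689 / 6143 = 3.6935 ≈ 3.69

3.69


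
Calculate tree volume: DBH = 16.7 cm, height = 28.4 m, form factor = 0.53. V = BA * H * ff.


(D/200)^2 = (16.7/200)^2 = 0.0835^2 = 0.00697225
BA = 3.141593 * 0.00697225 = 0.0219040 m^2
V = 0.0219040 * 28.4 * 0.53 = 0.329699 ≈ 0.330 m^3

0.330 m^3


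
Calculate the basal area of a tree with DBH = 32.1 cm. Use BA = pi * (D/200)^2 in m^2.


D/200 = 32.1/200 = 0.1605 m
(D/200)^2 = 0.1605^2 = 0.02576025
BA = 3.141593 * 0.02576025 = 0.0809282 ≈ 0.0809 m^2

0.0809 m^2


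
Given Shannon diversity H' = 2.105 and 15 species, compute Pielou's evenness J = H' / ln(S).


ln(15) = 2.70805
J = H' / ln(S) = 2.105 / 2.70805 = 0.777312 ≈ 0.7773

0.7773


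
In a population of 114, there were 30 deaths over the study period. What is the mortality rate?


Mortality rate = 30 / 114 = 0.263158 ≈ 0.2632

0.2632


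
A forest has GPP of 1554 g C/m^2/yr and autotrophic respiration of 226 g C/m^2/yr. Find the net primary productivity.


NPP = GPP - Ra = 1554 - 226 = 1328 g C/m^2/yr

1328 g C/m^2/yr


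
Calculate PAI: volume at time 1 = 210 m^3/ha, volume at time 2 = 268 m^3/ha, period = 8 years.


PAI = (V2 - V1) / period = (268 - 210) / 8 = 58 / 8 = 7.25 m^3/ha/yr

7.25 m^3/ha/yr


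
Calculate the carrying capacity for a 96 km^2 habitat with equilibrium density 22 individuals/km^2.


K = 22 * 96 = 2112 individuals

2112 individuals


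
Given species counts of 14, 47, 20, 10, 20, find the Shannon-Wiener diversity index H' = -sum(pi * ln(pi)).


Total N = 14 + 47 + 20 + 10 + 20 = 111
Per-species terms:
  p = 14/111 = 0.126126; ln(p) = -2.070474; p*ln(p) = 0.126126 * (-2.070474) = -0.261141
  p = 47/111 = 0.423423; ln(p) = -0.859384; p*ln(p) = 0.423423 * (-0.859384) = -0.363883
  p = 20/111 = 0.180180; ln(p) = -1.713799; p*ln(p) = 0.180180 * (-1.713799) = -0.308792
  p = 10/111 = 0.090090; ln(p) = -2.406946; p*ln(p) = 0.090090 * (-2.406946) = -0.216842
  p = 20/111 = 0.180180; ln(p) = -1.713799; p*ln(p) = 0.180180 * (-1.713799) = -0.308792
sum(p*ln(p)) = (-0.261141) + (-0.363883) + (-0.308792) + (-0.216842) + (-0.308792) = -1.459450
H' = -(-1.459450) = 1.459450 ≈ 1.4595

1.4595


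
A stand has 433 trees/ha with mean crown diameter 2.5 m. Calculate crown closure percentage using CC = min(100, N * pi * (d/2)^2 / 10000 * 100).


(d/2)^2 = (2.5/2)^2 = 1.25^2 = 1.5625
Crown area = 3.141593 * 1.5625 = 4.90874 m^2
N * area / 10000 * 100 = 433 * 4.90874 / 10000 * 100 = 21.2548
CC = min(100, 21.2548) = 21.2548 ≈ 21.3%

21.3%


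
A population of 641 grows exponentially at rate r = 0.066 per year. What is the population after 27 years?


r*t = 0.066 * 27 = 1.782
exp(1.782) = 5.94173
N = 641 * 5.94173 = 3808.65 ≈ 3809

3809


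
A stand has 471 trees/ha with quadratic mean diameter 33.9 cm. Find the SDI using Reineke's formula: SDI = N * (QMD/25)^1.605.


QMD/25 = 33.9/25 = 1.356
(1.356)^1.605 = exp(1.605 * ln(1.356)) = exp(1.605 * 0.304539) = exp(0.488785) = 1.63033
SDI = 471 * 1.63033 = 767.885 ≈ 768

768


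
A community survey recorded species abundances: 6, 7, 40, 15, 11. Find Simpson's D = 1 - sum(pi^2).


Total N = 6 + 7 + 40 + 15 + 11 = 79
Per-species terms:
  p = 6/79 = 0.075949; p^2 = 0.075949^2 = 0.005768
  p = 7/79 = 0.088608; p^2 = 0.088608^2 = 0.007851
  p = 40/79 = 0.506329; p^2 = 0.506329^2 = 0.256369
  p = 15/79 = 0.189873; p^2 = 0.189873^2 = 0.036052
  p = 11/79 = 0.139241; p^2 = 0.139241^2 = 0.019388
sum(p^2) = 0.005768 + 0.007851 + 0.256369 + 0.036052 + 0.019388 = 0.325428
D = 1 - 0.325428 = 0.674572 ≈ 0.6746

0.6746


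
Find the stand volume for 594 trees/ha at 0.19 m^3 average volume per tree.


V_stand = 594 * 0.19 = 112.86 ≈ 112.9 m^3/ha

112.9 m^3/ha


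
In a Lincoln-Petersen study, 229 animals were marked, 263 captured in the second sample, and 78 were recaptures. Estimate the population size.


N = M * C / R = 229 * 263 / 78 = 60227 / 78 = 772.14 ≈ 772

772 individuals


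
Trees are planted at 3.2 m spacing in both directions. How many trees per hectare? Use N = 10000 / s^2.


N = 10000 / 3.2^2 = 10000 / 10.24 = 976.563 ≈ 977 trees/ha

977 trees/ha


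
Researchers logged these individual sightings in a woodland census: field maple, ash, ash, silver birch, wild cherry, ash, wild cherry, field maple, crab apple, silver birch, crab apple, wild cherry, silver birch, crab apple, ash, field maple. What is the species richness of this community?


Total individuals logged = 16
Distinct species (count of individuals): field maple (3), ash (4), silver birch (3), wild cherry (3), crab apple (3)
Species richness = number of distinct species = 5

5


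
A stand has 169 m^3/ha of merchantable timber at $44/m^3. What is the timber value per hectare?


Value = 169 * 44 = $7436/ha

$7436/ha


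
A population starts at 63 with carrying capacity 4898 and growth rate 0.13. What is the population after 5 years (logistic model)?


(K - N0)/N0 = (4898 - 63)/63 = 4835/63 = 76.7460
r*t = 0.13 * 5 = 0.65; exp(-0.65) = 0.522046
76.7460 * 0.522046 = 40.0649
1 + 40.0649 = 41.0649
N = 4898 / 41.0649 = 119.275 ≈ 119

119


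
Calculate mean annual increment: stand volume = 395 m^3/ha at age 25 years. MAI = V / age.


MAI = 395 / 25 = 15.80 m^3/ha/yr

15.80 m^3/ha/yr


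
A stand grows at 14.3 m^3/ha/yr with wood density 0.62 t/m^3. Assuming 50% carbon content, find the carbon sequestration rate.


C = 14.3 * 0.62 * 0.5 = 4.433 ≈ 4.43 t C/ha/yr

4.43 t C/ha/yr


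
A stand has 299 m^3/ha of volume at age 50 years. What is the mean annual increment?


MAI = 299 / 50 = 5.98 m^3/ha/yr

5.98 m^3/ha/yr


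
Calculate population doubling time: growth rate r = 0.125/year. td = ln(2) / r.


td = ln(2) / 0.125 = 0.693147 / 0.125 = 5.54518 ≈ 5.5 years

5.5 years


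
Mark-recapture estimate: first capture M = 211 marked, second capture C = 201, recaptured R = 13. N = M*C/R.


N = M * C / R = 211 * 201 / 13 = 42411 / 13 = 3262.38 ≈ 3262

3262 individuals


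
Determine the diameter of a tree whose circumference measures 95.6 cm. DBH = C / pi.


DBH = C / pi = 95.6 / 3.141593 = 30.4304 ≈ 30.43 cm

30.43 cm


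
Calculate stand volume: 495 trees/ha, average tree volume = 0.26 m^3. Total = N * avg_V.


V_stand = 495 * 0.26 = 128.7 m^3/ha

128.7 m^3/ha


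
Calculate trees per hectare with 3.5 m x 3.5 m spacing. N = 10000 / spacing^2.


N = 10000 / 3.5^2 = 10000 / 12.25 = 816.327 ≈ 816 trees/ha

816 trees/ha


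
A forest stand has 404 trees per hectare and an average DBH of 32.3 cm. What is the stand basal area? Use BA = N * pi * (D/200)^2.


(D/200)^2 = (32.3/200)^2 = 0.1615^2 = 0.02608225
Individual BA = 3.141593 * 0.02608225 = 0.0819398 m^2
Stand BA = 404 * 0.0819398 = 33.1037 ≈ 33.10 m^2/ha

33.10 m^2/ha


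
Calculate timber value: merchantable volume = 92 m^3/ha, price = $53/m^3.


Value = 92 * 53 = $4876/ha

$4876/ha


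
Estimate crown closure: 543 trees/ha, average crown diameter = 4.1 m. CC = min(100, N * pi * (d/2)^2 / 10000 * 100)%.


(d/2)^2 = (4.1/2)^2 = 2.05^2 = 4.2025
Crown area = 3.141593 * 4.2025 = 13.2025 m^2
N * area / 10000 * 100 = 543 * 13.2025 / 10000 * 100 = 71.6896
CC = min(100, 71.6896) = 71.6896 ≈ 71.7%

71.7%


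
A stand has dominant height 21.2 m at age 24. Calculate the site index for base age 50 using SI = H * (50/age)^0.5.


50/24 = 2.08333
(2.08333)^0.5 = 1.44337
SI = 21.2 * 1.44337 = 30.5994 ≈ 30.6 m

30.6 m


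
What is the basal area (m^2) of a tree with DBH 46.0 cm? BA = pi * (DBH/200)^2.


D/200 = 46.0/200 = 0.23 m
(D/200)^2 = 0.23^2 = 0.0529
BA = 3.141593 * 0.0529 = 0.166190 ≈ 0.1662 m^2

0.1662 m^2


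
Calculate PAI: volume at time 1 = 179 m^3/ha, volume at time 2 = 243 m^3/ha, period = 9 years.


PAI = (V2 - V1) / period = (243 - 179) / 9 = 64 / 9 = 7.1111 ≈ 7.11 m^3/ha/yr

7.11 m^3/ha/yr


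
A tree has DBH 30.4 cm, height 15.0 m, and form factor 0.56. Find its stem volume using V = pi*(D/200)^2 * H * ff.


(D/200)^2 = (30.4/200)^2 = 0.152^2 = 0.023104
BA = 3.141593 * 0.023104 = 0.0725834 m^2
V = 0.0725834 * 15.0 * 0.56 = 0.609701 ≈ 0.610 m^3

0.610 m^3


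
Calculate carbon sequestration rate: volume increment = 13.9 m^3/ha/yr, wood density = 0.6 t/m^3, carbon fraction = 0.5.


C = 13.9 * 0.6 * 0.5 = 4.17 t C/ha/yr

4.17 t C/ha/yr


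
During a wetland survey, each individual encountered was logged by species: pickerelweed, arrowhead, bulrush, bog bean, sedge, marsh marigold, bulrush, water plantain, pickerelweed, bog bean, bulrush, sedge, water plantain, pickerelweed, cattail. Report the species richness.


Total individuals logged = 15
Distinct species (count of individuals): pickerelweed (3), arrowhead (1), bulrush (3), bog bean (2), sedge (2), marsh marigold (1), water plantain (2), cattail (1)
Species richness = number of distinct species = 8

8


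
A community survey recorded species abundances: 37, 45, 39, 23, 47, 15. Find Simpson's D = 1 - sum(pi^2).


Total N = 37 + 45 + 39 + 23 + 47 + 15 = 206
Per-species terms:
  p = 37/206 = 0.179612; p^2 = 0.179612^2 = 0.032260
  p = 45/206 = 0.218447; p^2 = 0.218447^2 = 0.047719
  p = 39/206 = 0.189320; p^2 = 0.189320^2 = 0.035842
  p = 23/206 = 0.111650; p^2 = 0.111650^2 = 0.012466
  p = 47/206 = 0.228155; p^2 = 0.228155^2 = 0.052055
  p = 15/206 = 0.072816; p^2 = 0.072816^2 = 0.005302
sum(p^2) = 0.032260 + 0.047719 + 0.035842 + 0.012466 + 0.052055 + 0.005302 = 0.185644
D = 1 - 0.185644 = 0.814356 ≈ 0.8144

0.8144


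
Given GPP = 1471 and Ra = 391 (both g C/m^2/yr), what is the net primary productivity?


NPP = GPP - Ra = 1471 - 391 = 1080 g C/m^2/yr

1080 g C/m^2/yr


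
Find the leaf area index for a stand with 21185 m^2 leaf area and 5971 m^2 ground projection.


LAI = 21185 / 5971 = 3.5480 ≈ 3.55

3.55


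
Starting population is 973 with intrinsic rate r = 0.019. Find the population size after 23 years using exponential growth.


r*t = 0.019 * 23 = 0.437
exp(0.437) = 1.54806
N = 973 * 1.54806 = 1506.26 ≈ 1506

1506


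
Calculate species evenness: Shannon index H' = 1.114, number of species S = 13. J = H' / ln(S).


ln(13) = 2.56495
J = H' / ln(S) = 1.114 / 2.56495 = 0.434316 ≈ 0.4343

0.4343


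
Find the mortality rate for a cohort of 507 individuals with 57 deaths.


Mortality rate = 57 / 507 = 0.112426 ≈ 0.1124

0.1124


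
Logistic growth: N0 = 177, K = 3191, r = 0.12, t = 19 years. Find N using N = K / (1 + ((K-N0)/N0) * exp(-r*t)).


(K - N0)/N0 = (3191 - 177)/177 = 3014/177 = 17.0282
r*t = 0.12 * 19 = 2.28; exp(-2.28) = 0.102284
17.0282 * 0.102284 = 1.74171
1 + 1.74171 = 2.74171
N = 3191 / 2.74171 = 1163.87 ≈ 1164

1164


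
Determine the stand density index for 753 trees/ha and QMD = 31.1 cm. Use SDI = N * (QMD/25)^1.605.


QMD/25 = 31.1/25 = 1.244
(1.244)^1.605 = exp(1.605 * ln(1.244)) = exp(1.605 * 0.218332) = exp(0.350423) = 1.41967
SDI = 753 * 1.41967 = 1069.01 ≈ 1069

1069


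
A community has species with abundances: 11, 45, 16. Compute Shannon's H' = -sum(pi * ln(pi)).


Total N = 11 + 45 + 16 = 72
Per-species terms:
  p = 11/72 = 0.152778; ln(p) = -1.878769; p*ln(p) = 0.152778 * (-1.878769) = -0.287035
  p = 45/72 = 0.625000; ln(p) = -0.470004; p*ln(p) = 0.625000 * (-0.470004) = -0.293753
  p = 16/72 = 0.222222; ln(p) = -1.504078; p*ln(p) = 0.222222 * (-1.504078) = -0.334239
sum(p*ln(p)) = (-0.287035) + (-0.293753) + (-0.334239) = -0.915027
H' = -(-0.915027) = 0.915027 ≈ 0.9150

0.9150


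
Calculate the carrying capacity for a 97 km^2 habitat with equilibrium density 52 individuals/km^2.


K = 52 * 97 = 5044 individuals

5044 individuals


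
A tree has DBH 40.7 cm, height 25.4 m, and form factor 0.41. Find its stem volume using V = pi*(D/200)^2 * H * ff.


(D/200)^2 = (40.7/200)^2 = 0.2035^2 = 0.04141225
BA = 3.141593 * 0.04141225 = 0.130100 m^2
V = 0.130100 * 25.4 * 0.41 = 1.35486 ≈ 1.355 m^3

1.355 m^3


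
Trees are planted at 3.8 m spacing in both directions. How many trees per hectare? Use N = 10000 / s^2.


N = 10000 / 3.8^2 = 10000 / 14.44 = 692.521 ≈ 693 trees/ha

693 trees/ha


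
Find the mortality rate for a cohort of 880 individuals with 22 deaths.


Mortality rate = 22 / 880 = 0.0250

0.0250


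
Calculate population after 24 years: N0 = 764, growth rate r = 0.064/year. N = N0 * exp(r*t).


r*t = 0.064 * 24 = 1.536
exp(1.536) = 4.64597
N = 764 * 4.64597 = 3549.52 ≈ 3550

3550


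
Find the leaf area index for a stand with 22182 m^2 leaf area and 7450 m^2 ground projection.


LAI = 22182 / 7450 = 2.9774 ≈ 2.98

2.98


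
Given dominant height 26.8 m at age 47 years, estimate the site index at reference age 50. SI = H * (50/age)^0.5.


50/47 = 1.06383
(1.06383)^0.5 = 1.03142
SI = 26.8 * 1.03142 = 27.6421 ≈ 27.6 m

27.6 m


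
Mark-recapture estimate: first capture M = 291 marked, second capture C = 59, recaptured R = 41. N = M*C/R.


N = M * C / R = 291 * 59 / 41 = 17169 / 41 = 418.76 ≈ 419

419 individuals


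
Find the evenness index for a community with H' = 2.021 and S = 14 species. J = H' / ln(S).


ln(14) = 2.63906
J = H' / ln(S) = 2.021 / 2.63906 = 0.765803 ≈ 0.7658

0.7658


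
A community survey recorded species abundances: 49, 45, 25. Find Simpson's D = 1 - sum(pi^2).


Total N = 49 + 45 + 25 = 119
Per-species terms:
  p = 49/119 = 0.411765; p^2 = 0.411765^2 = 0.169550
  p = 45/119 = 0.378151; p^2 = 0.378151^2 = 0.142998
  p = 25/119 = 0.210084; p^2 = 0.210084^2 = 0.044135
sum(p^2) = 0.169550 + 0.142998 + 0.044135 = 0.356683
D = 1 - 0.356683 = 0.643317 ≈ 0.6433

0.6433


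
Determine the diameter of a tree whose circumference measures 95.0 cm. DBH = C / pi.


DBH = C / pi = 95.0 / 3.141593 = 30.2394 ≈ 30.24 cm

30.24 cm


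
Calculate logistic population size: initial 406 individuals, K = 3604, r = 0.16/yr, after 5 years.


(K - N0)/N0 = (3604 - 406)/406 = 3198/406 = 7.87685
r*t = 0.16 * 5 = 0.8; exp(-0.8) = 0.449329
7.87685 * 0.449329 = 3.53930
1 + 3.53930 = 4.53930
N = 3604 / 4.53930 = 793.955 ≈ 794

794


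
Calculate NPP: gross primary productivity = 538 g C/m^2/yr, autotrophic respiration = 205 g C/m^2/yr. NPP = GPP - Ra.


NPP = GPP - Ra = 538 - 205 = 333 g C/m^2/yr

333 g C/m^2/yr


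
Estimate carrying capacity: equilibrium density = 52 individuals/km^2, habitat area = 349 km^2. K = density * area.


K = 52 * 349 = 18148 individuals

18148 individuals


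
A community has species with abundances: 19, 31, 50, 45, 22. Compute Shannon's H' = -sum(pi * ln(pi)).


Total N = 19 + 31 + 50 + 45 + 22 = 167
Per-species terms:
  p = 19/167 = 0.113772; ln(p) = -2.173559; p*ln(p) = 0.113772 * (-2.173559) = -0.247290
  p = 31/167 = 0.185629; ln(p) = -1.684005; p*ln(p) = 0.185629 * (-1.684005) = -0.312600
  p = 50/167 = 0.299401; ln(p) = -1.205971; p*ln(p) = 0.299401 * (-1.205971) = -0.361069
  p = 45/167 = 0.269461; ln(p) = -1.311332; p*ln(p) = 0.269461 * (-1.311332) = -0.353353
  p = 22/167 = 0.131737; ln(p) = -2.026948; p*ln(p) = 0.131737 * (-2.026948) = -0.267024
sum(p*ln(p)) = (-0.247290) + (-0.312600) + (-0.361069) + (-0.353353) + (-0.267024) = -1.541336
H' = -(-1.541336) = 1.541336 ≈ 1.5413

1.5413


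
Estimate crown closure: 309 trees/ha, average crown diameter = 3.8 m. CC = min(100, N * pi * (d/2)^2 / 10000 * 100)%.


(d/2)^2 = (3.8/2)^2 = 1.9^2 = 3.61
Crown area = 3.141593 * 3.61 = 11.3412 m^2
N * area / 10000 * 100 = 309 * 11.3412 / 10000 * 100 = 35.0443
CC = min(100, 35.0443) = 35.0443 ≈ 35.0%

35.0%


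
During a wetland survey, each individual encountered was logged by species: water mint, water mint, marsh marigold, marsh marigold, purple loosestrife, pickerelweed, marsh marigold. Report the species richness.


Total individuals logged = 7
Distinct species (count of individuals): water mint (2), marsh marigold (3), purple loosestrife (1), pickerelweed (1)
Species richness = number of distinct species = 4

4


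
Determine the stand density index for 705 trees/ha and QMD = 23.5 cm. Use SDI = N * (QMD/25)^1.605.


QMD/25 = 23.5/25 = 0.94
(0.94)^1.605 = exp(1.605 * ln(0.94)) = exp(1.605 * (-0.0618754)) = exp(-0.0993100) = 0.905462
SDI = 705 * 0.905462 = 638.351 ≈ 638

638


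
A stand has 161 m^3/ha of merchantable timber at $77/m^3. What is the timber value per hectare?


Value = 161 * 77 = $12397/ha

$12397/ha


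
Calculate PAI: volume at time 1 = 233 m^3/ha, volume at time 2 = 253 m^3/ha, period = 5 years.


PAI = (V2 - V1) / period = (253 - 233) / 5 = 20 / 5 = 4.00 m^3/ha/yr

4.00 m^3/ha/yr


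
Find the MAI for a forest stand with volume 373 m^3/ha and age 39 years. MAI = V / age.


MAI = 373 / 39 = 9.5641 ≈ 9.56 m^3/ha/yr

9.56 m^3/ha/yr


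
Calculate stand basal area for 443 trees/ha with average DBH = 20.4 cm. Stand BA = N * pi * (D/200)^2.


(D/200)^2 = (20.4/200)^2 = 0.102^2 = 0.010404
Individual BA = 3.141593 * 0.010404 = 0.0326851 m^2
Stand BA = 443 * 0.0326851 = 14.4795 ≈ 14.48 m^2/ha

14.48 m^2/ha


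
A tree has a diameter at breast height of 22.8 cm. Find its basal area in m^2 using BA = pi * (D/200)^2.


D/200 = 22.8/200 = 0.114 m
(D/200)^2 = 0.114^2 = 0.012996
BA = 3.141593 * 0.012996 = 0.0408281 ≈ 0.0408 m^2

0.0408 m^2


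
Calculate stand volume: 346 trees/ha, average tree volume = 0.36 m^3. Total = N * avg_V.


V_stand = 346 * 0.36 = 124.56 ≈ 124.6 m^3/ha

124.6 m^3/ha


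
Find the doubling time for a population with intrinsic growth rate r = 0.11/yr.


td = ln(2) / 0.11 = 0.693147 / 0.11 = 6.30134 ≈ 6.3 years

6.3 years


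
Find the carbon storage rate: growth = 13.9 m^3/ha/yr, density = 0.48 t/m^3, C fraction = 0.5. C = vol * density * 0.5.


C = 13.9 * 0.48 * 0.5 = 3.336 ≈ 3.34 t C/ha/yr

3.34 t C/ha/yr


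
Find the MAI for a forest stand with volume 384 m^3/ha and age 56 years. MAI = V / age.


MAI = 384 / 56 = 6.8571 ≈ 6.86 m^3/ha/yr

6.86 m^3/ha/yr


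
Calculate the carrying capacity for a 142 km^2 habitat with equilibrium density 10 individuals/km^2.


K = 10 * 142 = 1420 individuals

1420 individuals


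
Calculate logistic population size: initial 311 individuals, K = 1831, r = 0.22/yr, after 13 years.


(K - N0)/N0 = (1831 - 311)/311 = 1520/311 = 4.88746
r*t = 0.22 * 13 = 2.86; exp(-2.86) = 0.0572688
4.88746 * 0.0572688 = 0.279899
1 + 0.279899 = 1.27990
N = 1831 / 1.27990 = 1430.58 ≈ 1431

1431


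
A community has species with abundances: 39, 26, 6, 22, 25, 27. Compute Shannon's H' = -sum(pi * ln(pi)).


Total N = 39 + 26 + 6 + 22 + 25 + 27 = 145
Per-species terms:
  p = 39/145 = 0.268966; ln(p) = -1.313170; p*ln(p) = 0.268966 * (-1.313170) = -0.353198
  p = 26/145 = 0.179310; ln(p) = -1.718639; p*ln(p) = 0.179310 * (-1.718639) = -0.308169
  p = 6/145 = 0.041379; ln(p) = -3.184982; p*ln(p) = 0.041379 * (-3.184982) = -0.131791
  p = 22/145 = 0.151724; ln(p) = -1.885692; p*ln(p) = 0.151724 * (-1.885692) = -0.286105
  p = 25/145 = 0.172414; ln(p) = -1.757857; p*ln(p) = 0.172414 * (-1.757857) = -0.303079
  p = 27/145 = 0.186207; ln(p) = -1.680896; p*ln(p) = 0.186207 * (-1.680896) = -0.312995
sum(p*ln(p)) = (-0.353198) + (-0.308169) + (-0.131791) + (-0.286105) + (-0.303079) + (-0.312995) = -1.695337
H' = -(-1.695337) = 1.695337 ≈ 1.6953

1.6953


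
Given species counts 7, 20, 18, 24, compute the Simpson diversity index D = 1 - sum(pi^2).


Total N = 7 + 20 + 18 + 24 = 69
Per-species terms:
  p = 7/69 = 0.101449; p^2 = 0.101449^2 = 0.010292
  p = 20/69 = 0.289855; p^2 = 0.289855^2 = 0.084016
  p = 18/69 = 0.260870; p^2 = 0.260870^2 = 0.068053
  p = 24/69 = 0.347826; p^2 = 0.347826^2 = 0.120983
sum(p^2) = 0.010292 + 0.084016 + 0.068053 + 0.120983 = 0.283344
D = 1 - 0.283344 = 0.716656 ≈ 0.7167

0.7167


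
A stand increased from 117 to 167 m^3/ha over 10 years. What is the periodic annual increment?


PAI = (V2 - V1) / period = (167 - 117) / 10 = 50 / 10 = 5.00 m^3/ha/yr

5.00 m^3/ha/yr


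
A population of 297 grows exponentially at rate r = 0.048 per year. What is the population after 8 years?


r*t = 0.048 * 8 = 0.384
exp(0.384) = 1.46815
N = 297 * 1.46815 = 436.041 ≈ 436

436


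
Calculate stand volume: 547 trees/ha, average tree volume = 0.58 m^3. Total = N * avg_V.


V_stand = 547 * 0.58 = 317.26 ≈ 317.3 m^3/ha

317.3 m^3/ha


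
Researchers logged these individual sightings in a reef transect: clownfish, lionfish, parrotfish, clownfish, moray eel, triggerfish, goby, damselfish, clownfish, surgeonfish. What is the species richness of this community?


Total individuals logged = 10
Distinct species (count of individuals): clownfish (3), lionfish (1), parrotfish (1), moray eel (1), triggerfish (1), goby (1), damselfish (1), surgeonfish (1)
Species richness = number of distinct species = 8

8


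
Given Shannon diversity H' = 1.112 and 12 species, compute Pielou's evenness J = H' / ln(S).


ln(12) = 2.48491
J = H' / ln(S) = 1.112 / 2.48491 = 0.447501 ≈ 0.4475

0.4475


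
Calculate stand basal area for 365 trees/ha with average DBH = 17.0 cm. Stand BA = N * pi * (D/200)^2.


(D/200)^2 = (17.0/200)^2 = 0.085^2 = 0.007225
Individual BA = 3.141593 * 0.007225 = 0.0226980 m^2
Stand BA = 365 * 0.0226980 = 8.28477 ≈ 8.28 m^2/ha

8.28 m^2/ha


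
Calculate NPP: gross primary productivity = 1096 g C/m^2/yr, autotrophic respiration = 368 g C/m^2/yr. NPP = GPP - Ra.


NPP = GPP - Ra = 1096 - 368 = 728 g C/m^2/yr

728 g C/m^2/yr


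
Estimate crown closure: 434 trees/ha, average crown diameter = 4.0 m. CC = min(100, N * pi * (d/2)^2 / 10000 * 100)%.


(d/2)^2 = (4.0/2)^2 = 2^2 = 4
Crown area = 3.141593 * 4 = 12.5664 m^2
N * area / 10000 * 100 = 434 * 12.5664 / 10000 * 100 = 54.5382
CC = min(100, 54.5382) = 54.5382 ≈ 54.5%

54.5%


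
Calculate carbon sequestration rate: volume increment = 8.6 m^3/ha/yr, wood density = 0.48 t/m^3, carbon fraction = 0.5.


C = 8.6 * 0.48 * 0.5 = 2.064 ≈ 2.06 t C/ha/yr

2.06 t C/ha/yr


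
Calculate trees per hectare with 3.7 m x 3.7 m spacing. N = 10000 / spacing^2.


N = 10000 / 3.7^2 = 10000 / 13.69 = 730.460 ≈ 730 trees/ha

730 trees/ha


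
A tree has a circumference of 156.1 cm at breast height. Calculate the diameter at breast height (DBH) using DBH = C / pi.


DBH = C / pi = 156.1 / 3.141593 = 49.6882 ≈ 49.69 cm

49.69 cm


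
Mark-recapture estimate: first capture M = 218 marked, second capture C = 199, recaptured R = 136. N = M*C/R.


N = M * C / R = 218 * 199 / 136 = 43382 / 136 = 318.99 ≈ 319

319 individuals


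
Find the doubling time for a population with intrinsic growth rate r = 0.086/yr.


td = ln(2) / 0.086 = 0.693147 / 0.086 = 8.05985 ≈ 8.1 years

8.1 years


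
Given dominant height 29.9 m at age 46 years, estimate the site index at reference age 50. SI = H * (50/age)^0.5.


50/46 = 1.08696
(1.08696)^0.5 = 1.04257
SI = 29.9 * 1.04257 = 31.1728 ≈ 31.2 m

31.2 m


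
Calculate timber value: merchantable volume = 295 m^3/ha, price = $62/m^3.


Value = 295 * 62 = $18290/ha

$18290/ha


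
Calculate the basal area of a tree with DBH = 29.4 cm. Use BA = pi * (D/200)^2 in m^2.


D/200 = 29.4/200 = 0.147 m
(D/200)^2 = 0.147^2 = 0.021609
BA = 3.141593 * 0.021609 = 0.0678867 ≈ 0.0679 m^2

0.0679 m^2


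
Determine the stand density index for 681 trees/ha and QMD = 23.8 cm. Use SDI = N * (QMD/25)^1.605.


QMD/25 = 23.8/25 = 0.952
(0.952)^1.605 = exp(1.605 * ln(0.952)) = exp(1.605 * (-0.0491902)) = exp(-0.0789503) = 0.924086
SDI = 681 * 0.924086 = 629.303 ≈ 629

629


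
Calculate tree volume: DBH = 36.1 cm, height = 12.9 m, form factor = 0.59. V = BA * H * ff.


(D/200)^2 = (36.1/200)^2 = 0.1805^2 = 0.03258025
BA = 3.141593 * 0.03258025 = 0.102354 m^2
V = 0.102354 * 12.9 * 0.59 = 0.779016 ≈ 0.779 m^3

0.779 m^3


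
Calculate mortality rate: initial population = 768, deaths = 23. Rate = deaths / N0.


Mortality rate = 23 / 768 = 0.029948 ≈ 0.0299

0.0299


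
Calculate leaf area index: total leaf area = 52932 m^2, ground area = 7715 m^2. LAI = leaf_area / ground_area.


LAI = 52932 / 7715 = 6.8609 ≈ 6.86

6.86


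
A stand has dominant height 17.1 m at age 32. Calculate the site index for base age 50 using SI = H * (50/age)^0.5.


50/32 = 1.56250
(1.56250)^0.5 = 1.25000
SI = 17.1 * 1.25000 = 21.3750 ≈ 21.4 m

21.4 m


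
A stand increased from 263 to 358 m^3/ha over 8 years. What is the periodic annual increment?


PAI = (V2 - V1) / period = (358 - 263) / 8 = 95 / 8 = 11.8750 ≈ 11.88 m^3/ha/yr

11.88 m^3/ha/yr


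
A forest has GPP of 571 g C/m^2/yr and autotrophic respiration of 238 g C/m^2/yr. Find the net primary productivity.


NPP = GPP - Ra = 571 - 238 = 333 g C/m^2/yr

333 g C/m^2/yr


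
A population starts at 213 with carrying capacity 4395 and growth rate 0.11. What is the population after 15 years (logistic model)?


(K - N0)/N0 = (4395 - 213)/213 = 4182/213 = 19.6338
r*t = 0.11 * 15 = 1.65; exp(-1.65) = 0.192050
19.6338 * 0.192050 = 3.77067
1 + 3.77067 = 4.77067
N = 4395 / 4.77067 = 921.254 ≈ 921

921


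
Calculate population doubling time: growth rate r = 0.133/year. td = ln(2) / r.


td = ln(2) / 0.133 = 0.693147 / 0.133 = 5.21163 ≈ 5.2 years

5.2 years


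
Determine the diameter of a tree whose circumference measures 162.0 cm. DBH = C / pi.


DBH = C / pi = 162.0 / 3.141593 = 51.5662 ≈ 51.57 cm

51.57 cm


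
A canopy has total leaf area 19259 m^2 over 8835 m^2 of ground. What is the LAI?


LAI = 19259 / 8835 = 2.1799 ≈ 2.18

2.18


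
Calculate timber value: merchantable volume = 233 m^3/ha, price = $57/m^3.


Value = 233 * 57 = $13281/ha

$13281/ha


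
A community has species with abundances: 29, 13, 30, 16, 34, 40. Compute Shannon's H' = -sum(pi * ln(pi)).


Total N = 29 + 13 + 30 + 16 + 34 + 40 = 162
Per-species terms:
  p = 29/162 = 0.179012; ln(p) = -1.720302; p*ln(p) = 0.179012 * (-1.720302) = -0.307955
  p = 13/162 = 0.080247; ln(p) = -2.522646; p*ln(p) = 0.080247 * (-2.522646) = -0.202435
  p = 30/162 = 0.185185; ln(p) = -1.686400; p*ln(p) = 0.185185 * (-1.686400) = -0.312296
  p = 16/162 = 0.098765; ln(p) = -2.315012; p*ln(p) = 0.098765 * (-2.315012) = -0.228642
  p = 34/162 = 0.209877; ln(p) = -1.561234; p*ln(p) = 0.209877 * (-1.561234) = -0.327667
  p = 40/162 = 0.246914; ln(p) = -1.398715; p*ln(p) = 0.246914 * (-1.398715) = -0.345362
sum(p*ln(p)) = (-0.307955) + (-0.202435) + (-0.312296) + (-0.228642) + (-0.327667) + (-0.345362) = -1.724357
H' = -(-1.724357) = 1.724357 ≈ 1.7244

1.7244


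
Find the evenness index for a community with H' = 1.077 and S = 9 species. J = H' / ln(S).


ln(9) = 2.19722
J = H' / ln(S) = 1.077 / 2.19722 = 0.490165 ≈ 0.4902

0.4902


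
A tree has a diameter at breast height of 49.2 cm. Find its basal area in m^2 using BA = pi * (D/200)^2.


D/200 = 49.2/200 = 0.246 m
(D/200)^2 = 0.246^2 = 0.060516
BA = 3.141593 * 0.060516 = 0.190117 ≈ 0.1901 m^2

0.1901 m^2


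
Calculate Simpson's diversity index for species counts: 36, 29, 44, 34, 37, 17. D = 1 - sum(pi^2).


Total N = 36 + 29 + 44 + 34 + 37 + 17 = 197
Per-species terms:
  p = 36/197 = 0.182741; p^2 = 0.182741^2 = 0.033394
  p = 29/197 = 0.147208; p^2 = 0.147208^2 = 0.021670
  p = 44/197 = 0.223350; p^2 = 0.223350^2 = 0.049885
  p = 34/197 = 0.172589; p^2 = 0.172589^2 = 0.029787
  p = 37/197 = 0.187817; p^2 = 0.187817^2 = 0.035275
  p = 17/197 = 0.086294; p^2 = 0.086294^2 = 0.007447
sum(p^2) = 0.033394 + 0.021670 + 0.049885 + 0.029787 + 0.035275 + 0.007447 = 0.177458
D = 1 - 0.177458 = 0.822542 ≈ 0.8225

0.8225


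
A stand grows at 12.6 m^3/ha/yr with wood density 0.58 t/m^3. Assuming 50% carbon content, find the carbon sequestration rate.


C = 12.6 * 0.58 * 0.5 = 3.654 ≈ 3.65 t C/ha/yr

3.65 t C/ha/yr


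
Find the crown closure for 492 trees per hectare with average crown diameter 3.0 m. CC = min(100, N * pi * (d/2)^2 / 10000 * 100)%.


(d/2)^2 = (3.0/2)^2 = 1.5^2 = 2.25
Crown area = 3.141593 * 2.25 = 7.06858 m^2
N * area / 10000 * 100 = 492 * 7.06858 / 10000 * 100 = 34.7774
CC = min(100, 34.7774) = 34.7774 ≈ 34.8%

34.8%


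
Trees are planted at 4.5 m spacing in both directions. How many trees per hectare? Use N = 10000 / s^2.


N = 10000 / 4.5^2 = 10000 / 20.25 = 493.827 ≈ 494 trees/ha

494 trees/ha
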